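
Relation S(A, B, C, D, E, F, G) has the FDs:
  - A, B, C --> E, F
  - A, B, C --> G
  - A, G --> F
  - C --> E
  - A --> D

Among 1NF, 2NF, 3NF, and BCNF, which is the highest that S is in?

1NF

Candidate key: {A, B, C}. Prime attributes: {A, B, C}.
A, G --> F breaks BCNF: {A, G}⁺ = {A, D, F, G}, so {A, G} is not a superkey.
Because {F} is non-prime and the left side of A, G --> F is not a superkey, the relation is not in 3NF.
Since {A} ⊂ {A, B, C} and {A}⁺ ⊇ {D} with {D} non-prime, there is a partial dependency; 2NF fails.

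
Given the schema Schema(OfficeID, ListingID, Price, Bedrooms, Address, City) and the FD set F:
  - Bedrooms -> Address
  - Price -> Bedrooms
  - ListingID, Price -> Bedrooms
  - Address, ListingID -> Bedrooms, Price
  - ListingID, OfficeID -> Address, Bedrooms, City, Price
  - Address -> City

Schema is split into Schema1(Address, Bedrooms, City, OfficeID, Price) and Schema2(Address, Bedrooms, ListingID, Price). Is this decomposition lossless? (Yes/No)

No

Schema1 ∩ Schema2 = {Address, Bedrooms, Price}; its closure under F is {Address, Bedrooms, City, Price}.
The closure covers neither Schema1 nor Schema2 entirely; the join is not lossless.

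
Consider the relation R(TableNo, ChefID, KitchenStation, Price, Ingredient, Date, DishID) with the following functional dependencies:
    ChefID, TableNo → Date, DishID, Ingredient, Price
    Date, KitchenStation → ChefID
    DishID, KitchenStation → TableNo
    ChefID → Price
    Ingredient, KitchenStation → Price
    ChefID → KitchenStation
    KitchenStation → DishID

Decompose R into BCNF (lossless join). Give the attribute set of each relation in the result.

Candidate keys of the original relation: {ChefID}, {Date, KitchenStation}.
In {ChefID, Date, DishID, Ingredient, KitchenStation, Price, TableNo}, {DishID, KitchenStation} is not a superkey ({DishID, KitchenStation}⁺ restricted to this set is {DishID, KitchenStation, TableNo}), so split on DishID, KitchenStation → TableNo into {DishID, KitchenStation, TableNo} and {ChefID, Date, DishID, Ingredient, KitchenStation, Price}.
{DishID, KitchenStation, TableNo}: every determinant is a superkey — BCNF.
In {ChefID, Date, DishID, Ingredient, KitchenStation, Price}, {Ingredient, KitchenStation} is not a superkey ({Ingredient, KitchenStation}⁺ restricted to this set is {DishID, Ingredient, KitchenStation, Price}), so split on Ingredient, KitchenStation → DishID, Price into {DishID, Ingredient, KitchenStation, Price} and {ChefID, Date, Ingredient, KitchenStation}.
In {DishID, Ingredient, KitchenStation, Price}, {KitchenStation} is not a superkey ({KitchenStation}⁺ restricted to this set is {DishID, KitchenStation}), so split on KitchenStation → DishID into {DishID, KitchenStation} and {Ingredient, KitchenStation, Price}.
{DishID, KitchenStation}: every determinant is a superkey — BCNF.
{Ingredient, KitchenStation, Price}: every determinant is a superkey — BCNF.
{ChefID, Date, Ingredient, KitchenStation}: every determinant is a superkey — BCNF.

{ChefID, Date, Ingredient, KitchenStation}; {DishID, KitchenStation, TableNo}; {Ingredient, KitchenStation, Price}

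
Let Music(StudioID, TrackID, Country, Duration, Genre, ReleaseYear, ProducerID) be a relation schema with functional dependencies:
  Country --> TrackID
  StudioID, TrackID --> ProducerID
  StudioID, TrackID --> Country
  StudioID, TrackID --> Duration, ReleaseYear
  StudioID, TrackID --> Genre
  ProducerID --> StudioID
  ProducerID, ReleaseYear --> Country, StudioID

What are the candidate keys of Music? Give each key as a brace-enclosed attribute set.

Closure of {Country, ProducerID} is {Country, Duration, Genre, ProducerID, ReleaseYear, StudioID, TrackID}, the whole schema; {Country, ProducerID} is a candidate key.
Closure of {Country, StudioID} is {Country, Duration, Genre, ProducerID, ReleaseYear, StudioID, TrackID}, the whole schema; {Country, StudioID} is a candidate key.
Closure of {ProducerID, ReleaseYear} is {Country, Duration, Genre, ProducerID, ReleaseYear, StudioID, TrackID}, the whole schema; {ProducerID, ReleaseYear} is a candidate key.
Closure of {ProducerID, TrackID} is {Country, Duration, Genre, ProducerID, ReleaseYear, StudioID, TrackID}, the whole schema; {ProducerID, TrackID} is a candidate key.
Closure of {StudioID, TrackID} is {Country, Duration, Genre, ProducerID, ReleaseYear, StudioID, TrackID}, the whole schema; {StudioID, TrackID} is a candidate key.
Any other superkey properly contains one of these, so there are no further candidate keys.

{Country, ProducerID}, {Country, StudioID}, {ProducerID, ReleaseYear}, {ProducerID, TrackID}, {StudioID, TrackID}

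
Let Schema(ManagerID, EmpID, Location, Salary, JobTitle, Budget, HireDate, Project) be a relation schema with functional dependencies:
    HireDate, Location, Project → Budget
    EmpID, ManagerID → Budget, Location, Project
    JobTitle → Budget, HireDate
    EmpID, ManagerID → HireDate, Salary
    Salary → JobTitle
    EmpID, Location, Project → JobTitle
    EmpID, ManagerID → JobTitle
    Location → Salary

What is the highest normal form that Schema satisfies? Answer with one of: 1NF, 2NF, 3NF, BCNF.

2NF

Candidate key: {EmpID, ManagerID}. Prime attributes: {EmpID, ManagerID}.
HireDate, Location, Project → Budget: {HireDate, Location, Project}⁺ = {Budget, HireDate, JobTitle, Location, Project, Salary}, which is not all of the attributes, so the left side is not a superkey — BCNF is violated.
HireDate, Location, Project → Budget determines the non-prime attribute {Budget} from a non-superkey — 3NF is violated.
Checking every proper subset of each key, none determines a non-prime attribute — 2NF is satisfied.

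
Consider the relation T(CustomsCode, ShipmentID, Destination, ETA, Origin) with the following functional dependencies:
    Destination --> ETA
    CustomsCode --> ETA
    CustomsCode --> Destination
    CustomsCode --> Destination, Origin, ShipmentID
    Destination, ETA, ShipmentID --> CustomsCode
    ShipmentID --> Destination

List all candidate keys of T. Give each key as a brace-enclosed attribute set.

Closure of {CustomsCode} is {CustomsCode, Destination, ETA, Origin, ShipmentID}, the whole schema; {CustomsCode} is a candidate key.
Closure of {ShipmentID} is {CustomsCode, Destination, ETA, Origin, ShipmentID}, the whole schema; {ShipmentID} is a candidate key.
These are minimal and exhaustive — every other superkey contains one of them.

{CustomsCode}, {ShipmentID}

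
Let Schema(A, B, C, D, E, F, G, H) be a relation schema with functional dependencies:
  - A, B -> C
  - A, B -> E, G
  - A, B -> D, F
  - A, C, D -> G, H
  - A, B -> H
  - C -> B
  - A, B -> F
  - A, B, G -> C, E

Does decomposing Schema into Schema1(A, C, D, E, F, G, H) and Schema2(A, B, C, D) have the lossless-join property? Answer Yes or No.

The shared attributes are {A, C, D} and {A, C, D}⁺ = {A, B, C, D, E, F, G, H}.
Since Schema1 ⊆ {A, B, C, D, E, F, G, H}, the intersection is a superkey of Schema1; the decomposition is lossless.

Yes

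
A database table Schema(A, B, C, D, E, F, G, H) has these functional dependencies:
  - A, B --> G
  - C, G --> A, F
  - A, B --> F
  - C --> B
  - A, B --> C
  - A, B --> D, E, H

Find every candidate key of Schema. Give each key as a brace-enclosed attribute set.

{A, B}, {A, C}, {C, G}

{A, B}⁺ = {A, B, C, D, E, F, G, H}, which is every attribute, so {A, B} is a candidate key.
{A, C}⁺ = {A, B, C, D, E, F, G, H}, which is every attribute, so {A, C} is a candidate key.
{C, G}⁺ = {A, B, C, D, E, F, G, H}, which is every attribute, so {C, G} is a candidate key.
These are minimal and exhaustive — every other superkey contains one of them.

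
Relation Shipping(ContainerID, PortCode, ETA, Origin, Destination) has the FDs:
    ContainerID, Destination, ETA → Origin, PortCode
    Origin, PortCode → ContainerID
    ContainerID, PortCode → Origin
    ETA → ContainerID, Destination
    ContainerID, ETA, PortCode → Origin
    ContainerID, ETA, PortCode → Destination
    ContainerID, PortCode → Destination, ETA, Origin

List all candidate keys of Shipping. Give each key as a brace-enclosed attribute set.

Closure of {ETA} is {ContainerID, Destination, ETA, Origin, PortCode}, the whole schema; {ETA} is a candidate key.
Closure of {ContainerID, PortCode} is {ContainerID, Destination, ETA, Origin, PortCode}, the whole schema; {ContainerID, PortCode} is a candidate key.
Closure of {Origin, PortCode} is {ContainerID, Destination, ETA, Origin, PortCode}, the whole schema; {Origin, PortCode} is a candidate key.
No proper subset of any of these is a key, and no other minimal superkey exists.

{ContainerID, PortCode}, {ETA}, {Origin, PortCode}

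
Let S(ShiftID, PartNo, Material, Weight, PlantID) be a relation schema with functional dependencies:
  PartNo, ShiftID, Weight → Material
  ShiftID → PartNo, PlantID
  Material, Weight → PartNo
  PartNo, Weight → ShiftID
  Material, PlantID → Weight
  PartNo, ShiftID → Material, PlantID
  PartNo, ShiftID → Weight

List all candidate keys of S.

{Material, PlantID}, {Material, Weight}, {PartNo, Weight}, {ShiftID}

Closure of {ShiftID} is {Material, PartNo, PlantID, ShiftID, Weight}, the whole schema; {ShiftID} is a candidate key.
Closure of {Material, PlantID} is {Material, PartNo, PlantID, ShiftID, Weight}, the whole schema; {Material, PlantID} is a candidate key.
Closure of {Material, Weight} is {Material, PartNo, PlantID, ShiftID, Weight}, the whole schema; {Material, Weight} is a candidate key.
Closure of {PartNo, Weight} is {Material, PartNo, PlantID, ShiftID, Weight}, the whole schema; {PartNo, Weight} is a candidate key.
No proper subset of any of these is a key, and no other minimal superkey exists.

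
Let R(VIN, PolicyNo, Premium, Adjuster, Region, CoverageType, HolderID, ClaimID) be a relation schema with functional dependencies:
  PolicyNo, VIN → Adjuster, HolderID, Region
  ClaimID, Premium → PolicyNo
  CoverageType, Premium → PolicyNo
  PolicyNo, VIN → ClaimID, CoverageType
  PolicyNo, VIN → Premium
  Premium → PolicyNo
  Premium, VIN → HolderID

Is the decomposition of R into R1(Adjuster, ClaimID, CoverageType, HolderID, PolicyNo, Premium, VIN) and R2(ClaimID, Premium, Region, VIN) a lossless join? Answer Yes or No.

R1 ∩ R2 = {ClaimID, Premium, VIN}; its closure under F is {Adjuster, ClaimID, CoverageType, HolderID, PolicyNo, Premium, Region, VIN}.
This includes all of R1, so the common attributes are a superkey of R1 — the join is lossless.

Yes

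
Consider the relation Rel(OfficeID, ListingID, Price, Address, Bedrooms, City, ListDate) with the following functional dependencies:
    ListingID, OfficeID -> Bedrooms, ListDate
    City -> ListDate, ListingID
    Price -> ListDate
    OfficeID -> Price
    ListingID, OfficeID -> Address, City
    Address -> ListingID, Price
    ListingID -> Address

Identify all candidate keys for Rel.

{Address, OfficeID}, {City, OfficeID}, {ListingID, OfficeID}

{OfficeID} never appears on the right of any FD, so every key must include it.
{Address, OfficeID}⁺ = {Address, Bedrooms, City, ListDate, ListingID, OfficeID, Price}, which is every attribute, so {Address, OfficeID} is a candidate key.
{City, OfficeID}⁺ = {Address, Bedrooms, City, ListDate, ListingID, OfficeID, Price}, which is every attribute, so {City, OfficeID} is a candidate key.
{ListingID, OfficeID}⁺ = {Address, Bedrooms, City, ListDate, ListingID, OfficeID, Price}, which is every attribute, so {ListingID, OfficeID} is a candidate key.
Any other superkey properly contains one of these, so there are no further candidate keys.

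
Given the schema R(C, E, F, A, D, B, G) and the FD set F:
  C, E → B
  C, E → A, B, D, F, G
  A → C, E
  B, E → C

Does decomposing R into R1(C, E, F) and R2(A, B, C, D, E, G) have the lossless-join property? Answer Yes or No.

Yes

The shared attributes are {C, E} and {C, E}⁺ = {A, B, C, D, E, F, G}.
Since R1 ⊆ {A, B, C, D, E, F, G}, the intersection is a superkey of R1; the decomposition is lossless.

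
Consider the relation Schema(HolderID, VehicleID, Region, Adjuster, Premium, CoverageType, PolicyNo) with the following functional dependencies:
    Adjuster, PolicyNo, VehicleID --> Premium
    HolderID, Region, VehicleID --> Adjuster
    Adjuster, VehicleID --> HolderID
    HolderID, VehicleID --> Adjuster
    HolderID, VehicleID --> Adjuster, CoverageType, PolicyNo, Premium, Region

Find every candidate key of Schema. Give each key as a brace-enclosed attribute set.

No FD produces {VehicleID}, so it must be in every candidate key.
{Adjuster, VehicleID}⁺ = {Adjuster, CoverageType, HolderID, PolicyNo, Premium, Region, VehicleID} — all of the relation — so {Adjuster, VehicleID} is a candidate key.
{HolderID, VehicleID}⁺ = {Adjuster, CoverageType, HolderID, PolicyNo, Premium, Region, VehicleID} — all of the relation — so {HolderID, VehicleID} is a candidate key.
These are minimal and exhaustive — every other superkey contains one of them.

{Adjuster, VehicleID}, {HolderID, VehicleID}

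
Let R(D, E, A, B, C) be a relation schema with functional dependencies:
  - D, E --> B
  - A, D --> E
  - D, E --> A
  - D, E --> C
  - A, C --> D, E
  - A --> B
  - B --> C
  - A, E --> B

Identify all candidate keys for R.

{A} is a candidate key since {A}⁺ = {A, B, C, D, E} covers every attribute.
{D, E} is a candidate key since {D, E}⁺ = {A, B, C, D, E} covers every attribute.
Any other superkey properly contains one of these, so there are no further candidate keys.

{A}, {D, E}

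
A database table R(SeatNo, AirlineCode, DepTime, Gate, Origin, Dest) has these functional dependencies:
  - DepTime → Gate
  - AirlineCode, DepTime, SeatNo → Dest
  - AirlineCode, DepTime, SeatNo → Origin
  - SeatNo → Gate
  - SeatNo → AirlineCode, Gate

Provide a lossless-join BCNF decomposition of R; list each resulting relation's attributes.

{AirlineCode, SeatNo}; {DepTime, Dest, Origin, SeatNo}; {DepTime, Gate}

Candidate key of the original relation: {DepTime, SeatNo}.
{AirlineCode, DepTime, Dest, Gate, Origin, SeatNo}: {DepTime} determines {DepTime, Gate} here but is not a superkey — split on DepTime → Gate, giving {DepTime, Gate} and {AirlineCode, DepTime, Dest, Origin, SeatNo}.
{DepTime, Gate}: every determinant is a superkey — BCNF.
{AirlineCode, DepTime, Dest, Origin, SeatNo}: {SeatNo} determines {AirlineCode, SeatNo} here but is not a superkey — split on SeatNo → AirlineCode, giving {AirlineCode, SeatNo} and {DepTime, Dest, Origin, SeatNo}.
{AirlineCode, SeatNo}: every determinant is a superkey — BCNF.
{DepTime, Dest, Origin, SeatNo}: every determinant is a superkey — BCNF.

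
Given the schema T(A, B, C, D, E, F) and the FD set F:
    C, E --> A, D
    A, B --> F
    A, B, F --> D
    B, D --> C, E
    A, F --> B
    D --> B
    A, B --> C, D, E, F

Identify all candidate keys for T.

{A, B}, {A, F}, {C, E}, {D}

{D}⁺ = {A, B, C, D, E, F} — all of the relation — so {D} is a candidate key.
{A, B}⁺ = {A, B, C, D, E, F} — all of the relation — so {A, B} is a candidate key.
{A, F}⁺ = {A, B, C, D, E, F} — all of the relation — so {A, F} is a candidate key.
{C, E}⁺ = {A, B, C, D, E, F} — all of the relation — so {C, E} is a candidate key.
Any other superkey properly contains one of these, so there are no further candidate keys.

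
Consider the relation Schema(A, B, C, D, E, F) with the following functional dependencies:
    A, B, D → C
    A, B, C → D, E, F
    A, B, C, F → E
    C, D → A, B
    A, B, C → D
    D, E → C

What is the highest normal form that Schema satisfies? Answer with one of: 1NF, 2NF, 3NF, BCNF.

BCNF

Candidate keys: {A, B, C}, {A, B, D}, {C, D}, {D, E}. Prime attributes: {A, B, C, D, E}.
Every FD has a superkey on the left, so the relation is in BCNF.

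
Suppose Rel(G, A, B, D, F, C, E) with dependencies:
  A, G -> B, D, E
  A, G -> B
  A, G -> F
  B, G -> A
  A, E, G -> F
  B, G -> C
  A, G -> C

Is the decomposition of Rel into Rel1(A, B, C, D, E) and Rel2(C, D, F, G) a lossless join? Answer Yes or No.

No

Rel1 ∩ Rel2 = {C, D}; its closure under F is {C, D}.
Neither Rel1 nor Rel2 is contained in that closure, so the decomposition is lossy.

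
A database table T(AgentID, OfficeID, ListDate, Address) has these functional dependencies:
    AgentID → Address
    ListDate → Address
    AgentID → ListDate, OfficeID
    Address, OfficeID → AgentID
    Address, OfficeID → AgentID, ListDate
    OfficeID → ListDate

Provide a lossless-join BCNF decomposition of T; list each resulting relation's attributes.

{Address, ListDate}; {AgentID, ListDate, OfficeID}

Candidate keys of the original relation: {AgentID}, {OfficeID}.
{Address, AgentID, ListDate, OfficeID}: {ListDate} determines {Address, ListDate} here but is not a superkey — split on ListDate → Address, giving {Address, ListDate} and {AgentID, ListDate, OfficeID}.
{Address, ListDate}: every determinant is a superkey — BCNF.
{AgentID, ListDate, OfficeID}: every determinant is a superkey — BCNF.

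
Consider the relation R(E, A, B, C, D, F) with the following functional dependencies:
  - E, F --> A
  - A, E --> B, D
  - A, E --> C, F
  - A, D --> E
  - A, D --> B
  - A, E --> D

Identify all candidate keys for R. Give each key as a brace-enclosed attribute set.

{A, D}, {A, E}, {E, F}

{A, D} is a candidate key since {A, D}⁺ = {A, B, C, D, E, F} covers every attribute.
{A, E} is a candidate key since {A, E}⁺ = {A, B, C, D, E, F} covers every attribute.
{E, F} is a candidate key since {E, F}⁺ = {A, B, C, D, E, F} covers every attribute.
Any other superkey properly contains one of these, so there are no further candidate keys.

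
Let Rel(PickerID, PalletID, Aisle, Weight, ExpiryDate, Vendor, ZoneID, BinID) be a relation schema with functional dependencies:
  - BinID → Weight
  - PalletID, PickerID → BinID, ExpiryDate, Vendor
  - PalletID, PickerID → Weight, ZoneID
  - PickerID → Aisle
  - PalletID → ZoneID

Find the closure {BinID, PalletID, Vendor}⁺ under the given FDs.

Start with {BinID, PalletID, Vendor}.
BinID → Weight applies; add {Weight} → now {BinID, PalletID, Vendor, Weight}.
PalletID → ZoneID applies; add {ZoneID} → now {BinID, PalletID, Vendor, Weight, ZoneID}.
No further FD applies.

{BinID, PalletID, Vendor, Weight, ZoneID}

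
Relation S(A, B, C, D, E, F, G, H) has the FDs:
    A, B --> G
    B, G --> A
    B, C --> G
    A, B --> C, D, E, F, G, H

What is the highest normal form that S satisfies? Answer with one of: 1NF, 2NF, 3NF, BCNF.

BCNF

Candidate keys: {A, B}, {B, C}, {B, G}. Prime attributes: {A, B, C, G}.
The left-hand side of every FD is a superkey, so BCNF is satisfied.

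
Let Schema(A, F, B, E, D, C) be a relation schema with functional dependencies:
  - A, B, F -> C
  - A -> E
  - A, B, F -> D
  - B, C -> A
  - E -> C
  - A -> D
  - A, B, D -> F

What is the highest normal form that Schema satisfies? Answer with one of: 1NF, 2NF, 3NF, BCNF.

Candidate keys: {A, B}, {B, C}, {B, E}. Prime attributes: {A, B, C, E}.
For A -> E we have {A}⁺ = {A, C, D, E}; {A} is not a superkey, so BCNF fails.
Because {D} is non-prime and the left side of A -> D is not a superkey, the relation is not in 3NF.
Since {A} ⊂ {A, B} and {A}⁺ ⊇ {D} with {D} non-prime, there is a partial dependency; 2NF fails.

1NF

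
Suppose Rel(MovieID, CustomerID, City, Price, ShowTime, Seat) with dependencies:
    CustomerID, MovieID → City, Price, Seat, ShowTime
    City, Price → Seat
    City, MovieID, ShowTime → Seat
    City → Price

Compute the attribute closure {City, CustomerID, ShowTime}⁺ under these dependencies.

Start with {City, CustomerID, ShowTime}.
City → Price applies; add {Price} → now {City, CustomerID, Price, ShowTime}.
City, Price → Seat applies; add {Seat} → now {City, CustomerID, Price, Seat, ShowTime}.
No further FD applies.

{City, CustomerID, Price, Seat, ShowTime}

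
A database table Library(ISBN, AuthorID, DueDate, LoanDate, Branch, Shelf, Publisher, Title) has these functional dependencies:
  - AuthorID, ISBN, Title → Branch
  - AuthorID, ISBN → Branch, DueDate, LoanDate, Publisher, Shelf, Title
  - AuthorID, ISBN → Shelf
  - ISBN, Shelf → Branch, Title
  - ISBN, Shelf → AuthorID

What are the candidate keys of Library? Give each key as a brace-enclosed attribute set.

{AuthorID, ISBN}, {ISBN, Shelf}

{ISBN} never appears on the right of any FD, so every key must include it.
{AuthorID, ISBN}⁺ = {AuthorID, Branch, DueDate, ISBN, LoanDate, Publisher, Shelf, Title} — all of the relation — so {AuthorID, ISBN} is a candidate key.
{ISBN, Shelf}⁺ = {AuthorID, Branch, DueDate, ISBN, LoanDate, Publisher, Shelf, Title} — all of the relation — so {ISBN, Shelf} is a candidate key.
Any other superkey properly contains one of these, so there are no further candidate keys.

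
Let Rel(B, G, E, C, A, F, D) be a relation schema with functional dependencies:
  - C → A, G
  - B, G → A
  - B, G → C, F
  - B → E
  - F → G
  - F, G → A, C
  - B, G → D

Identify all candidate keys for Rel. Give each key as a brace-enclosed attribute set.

{B} never appears on the right of any FD, so every key must include it.
Closure of {B, C} is {A, B, C, D, E, F, G}, the whole schema; {B, C} is a candidate key.
Closure of {B, F} is {A, B, C, D, E, F, G}, the whole schema; {B, F} is a candidate key.
Closure of {B, G} is {A, B, C, D, E, F, G}, the whole schema; {B, G} is a candidate key.
Any other superkey properly contains one of these, so there are no further candidate keys.

{B, C}, {B, F}, {B, G}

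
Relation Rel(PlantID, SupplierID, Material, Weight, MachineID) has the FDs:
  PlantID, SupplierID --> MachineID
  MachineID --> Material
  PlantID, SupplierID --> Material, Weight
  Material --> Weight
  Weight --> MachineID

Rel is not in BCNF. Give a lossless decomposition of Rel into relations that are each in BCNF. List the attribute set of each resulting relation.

{MachineID, Material, Weight}; {MachineID, PlantID, SupplierID}

Candidate key of the original relation: {PlantID, SupplierID}.
In {MachineID, Material, PlantID, SupplierID, Weight}, {MachineID} is not a superkey ({MachineID}⁺ restricted to this set is {MachineID, Material, Weight}), so split on MachineID --> Material, Weight into {MachineID, Material, Weight} and {MachineID, PlantID, SupplierID}.
{MachineID, Material, Weight}: every determinant is a superkey — BCNF.
{MachineID, PlantID, SupplierID}: every determinant is a superkey — BCNF.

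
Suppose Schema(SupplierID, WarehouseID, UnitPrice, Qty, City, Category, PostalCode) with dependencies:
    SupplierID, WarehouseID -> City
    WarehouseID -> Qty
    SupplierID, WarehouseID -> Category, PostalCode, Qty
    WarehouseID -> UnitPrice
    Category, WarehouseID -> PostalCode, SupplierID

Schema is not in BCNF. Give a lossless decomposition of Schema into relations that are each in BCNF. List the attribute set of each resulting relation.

Candidate keys of the original relation: {Category, WarehouseID}, {SupplierID, WarehouseID}.
Within {Category, City, PostalCode, Qty, SupplierID, UnitPrice, WarehouseID}: {WarehouseID}⁺ ∩ {Category, City, PostalCode, Qty, SupplierID, UnitPrice, WarehouseID} = {Qty, UnitPrice, WarehouseID}, not the whole set, so WarehouseID -> Qty, UnitPrice violates BCNF; decompose into {Qty, UnitPrice, WarehouseID} and {Category, City, PostalCode, SupplierID, WarehouseID}.
{Qty, UnitPrice, WarehouseID} has no BCNF violation.
{Category, City, PostalCode, SupplierID, WarehouseID} has no BCNF violation.

{Category, City, PostalCode, SupplierID, WarehouseID}; {Qty, UnitPrice, WarehouseID}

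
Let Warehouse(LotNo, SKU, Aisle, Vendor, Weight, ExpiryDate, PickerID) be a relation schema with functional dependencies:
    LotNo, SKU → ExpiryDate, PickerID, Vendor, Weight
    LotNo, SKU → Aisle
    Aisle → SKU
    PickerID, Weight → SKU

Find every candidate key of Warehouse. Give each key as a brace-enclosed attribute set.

{LotNo} never appears on the right of any FD, so every key must include it.
Closure of {Aisle, LotNo} is {Aisle, ExpiryDate, LotNo, PickerID, SKU, Vendor, Weight}, the whole schema; {Aisle, LotNo} is a candidate key.
Closure of {LotNo, SKU} is {Aisle, ExpiryDate, LotNo, PickerID, SKU, Vendor, Weight}, the whole schema; {LotNo, SKU} is a candidate key.
Closure of {LotNo, PickerID, Weight} is {Aisle, ExpiryDate, LotNo, PickerID, SKU, Vendor, Weight}, the whole schema; {LotNo, PickerID, Weight} is a candidate key.
Any other superkey properly contains one of these, so there are no further candidate keys.

{Aisle, LotNo}, {LotNo, PickerID, Weight}, {LotNo, SKU}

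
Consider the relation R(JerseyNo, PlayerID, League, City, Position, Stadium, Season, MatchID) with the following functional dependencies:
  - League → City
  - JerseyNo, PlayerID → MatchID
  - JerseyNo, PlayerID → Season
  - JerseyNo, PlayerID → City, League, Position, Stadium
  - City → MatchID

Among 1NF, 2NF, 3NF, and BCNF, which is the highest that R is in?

Candidate key: {JerseyNo, PlayerID}. Prime attributes: {JerseyNo, PlayerID}.
League → City breaks BCNF: {League}⁺ = {City, League, MatchID}, so {League} is not a superkey.
Because {City} is non-prime and the left side of League → City is not a superkey, the relation is not in 3NF.
No proper subset of a key has a non-prime attribute in its closure, so there is no partial dependency; 2NF holds.

2NF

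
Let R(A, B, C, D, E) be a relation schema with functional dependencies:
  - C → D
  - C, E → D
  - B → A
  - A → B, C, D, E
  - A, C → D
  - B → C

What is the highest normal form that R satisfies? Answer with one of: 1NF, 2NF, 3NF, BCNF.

2NF

Candidate keys: {A}, {B}. Prime attributes: {A, B}.
C → D breaks BCNF: {C}⁺ = {C, D}, so {C} is not a superkey.
C → D determines the non-prime attribute {D} from a non-superkey — 3NF is violated.
All keys have size 1, which rules out partial dependencies — 2NF is satisfied.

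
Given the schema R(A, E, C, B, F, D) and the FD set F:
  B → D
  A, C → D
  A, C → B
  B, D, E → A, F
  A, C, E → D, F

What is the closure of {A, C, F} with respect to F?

Start with {A, C, F}.
A, C → D applies; add {D} → now {A, C, D, F}.
A, C → B applies; add {B} → now {A, B, C, D, F}.
No further FD applies.

{A, B, C, D, F}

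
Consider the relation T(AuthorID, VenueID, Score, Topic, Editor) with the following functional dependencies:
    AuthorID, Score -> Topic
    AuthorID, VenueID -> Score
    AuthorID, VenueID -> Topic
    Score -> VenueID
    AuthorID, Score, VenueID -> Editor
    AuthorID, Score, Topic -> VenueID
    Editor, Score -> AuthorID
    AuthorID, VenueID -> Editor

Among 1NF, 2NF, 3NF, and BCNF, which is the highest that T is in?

3NF

Candidate keys: {AuthorID, Score}, {AuthorID, VenueID}, {Editor, Score}. Prime attributes: {AuthorID, Editor, Score, VenueID}.
Score -> VenueID breaks BCNF: {Score}⁺ = {Score, VenueID}, so {Score} is not a superkey.
Its right-hand attributes {VenueID} are all prime, as are those of every other non-superkey FD — the relation is in 3NF.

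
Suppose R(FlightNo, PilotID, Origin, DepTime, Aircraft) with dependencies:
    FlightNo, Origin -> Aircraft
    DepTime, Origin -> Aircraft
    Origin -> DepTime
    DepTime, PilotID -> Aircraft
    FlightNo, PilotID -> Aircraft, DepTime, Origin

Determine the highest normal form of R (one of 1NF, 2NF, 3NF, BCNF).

Candidate key: {FlightNo, PilotID}. Prime attributes: {FlightNo, PilotID}.
For FlightNo, Origin -> Aircraft we have {FlightNo, Origin}⁺ = {Aircraft, DepTime, FlightNo, Origin}; {FlightNo, Origin} is not a superkey, so BCNF fails.
FlightNo, Origin -> Aircraft has non-prime {Aircraft} on the right and a non-superkey on the left, so 3NF fails.
No non-prime attribute depends on a proper subset of any candidate key, so 2NF holds.

2NF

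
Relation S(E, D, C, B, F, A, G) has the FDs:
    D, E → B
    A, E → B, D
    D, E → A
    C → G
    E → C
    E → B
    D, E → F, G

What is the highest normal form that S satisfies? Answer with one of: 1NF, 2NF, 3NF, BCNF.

1NF

Candidate keys: {A, E}, {D, E}. Prime attributes: {A, D, E}.
For C → G we have {C}⁺ = {C, G}; {C} is not a superkey, so BCNF fails.
C → G has non-prime {G} on the right and a non-superkey on the left, so 3NF fails.
Since {E} ⊂ {A, E} and {E}⁺ ⊇ {B, C, G} with {B, C, G} non-prime, there is a partial dependency; 2NF fails.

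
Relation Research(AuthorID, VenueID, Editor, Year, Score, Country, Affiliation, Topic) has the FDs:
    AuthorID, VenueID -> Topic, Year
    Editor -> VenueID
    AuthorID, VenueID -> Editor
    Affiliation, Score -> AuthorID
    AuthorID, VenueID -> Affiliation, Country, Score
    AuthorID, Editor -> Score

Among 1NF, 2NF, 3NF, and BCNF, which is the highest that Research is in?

3NF

Candidate keys: {Affiliation, Editor, Score}, {Affiliation, Score, VenueID}, {AuthorID, Editor}, {AuthorID, VenueID}. Prime attributes: {Affiliation, AuthorID, Editor, Score, VenueID}.
Editor -> VenueID breaks BCNF: {Editor}⁺ = {Editor, VenueID}, so {Editor} is not a superkey.
Since {VenueID} ⊆ prime attributes and every other non-superkey FD also has a prime right side, the schema is in 3NF.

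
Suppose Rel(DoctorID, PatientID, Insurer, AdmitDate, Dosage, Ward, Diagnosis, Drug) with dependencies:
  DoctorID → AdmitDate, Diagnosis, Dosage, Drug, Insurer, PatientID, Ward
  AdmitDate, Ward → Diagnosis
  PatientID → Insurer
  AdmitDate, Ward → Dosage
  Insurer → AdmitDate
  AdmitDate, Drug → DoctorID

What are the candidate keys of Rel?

{AdmitDate, Drug}, {DoctorID}, {Drug, Insurer}, {Drug, PatientID}

{DoctorID} is a candidate key since {DoctorID}⁺ = {AdmitDate, Diagnosis, DoctorID, Dosage, Drug, Insurer, PatientID, Ward} covers every attribute.
{AdmitDate, Drug} is a candidate key since {AdmitDate, Drug}⁺ = {AdmitDate, Diagnosis, DoctorID, Dosage, Drug, Insurer, PatientID, Ward} covers every attribute.
{Drug, Insurer} is a candidate key since {Drug, Insurer}⁺ = {AdmitDate, Diagnosis, DoctorID, Dosage, Drug, Insurer, PatientID, Ward} covers every attribute.
{Drug, PatientID} is a candidate key since {Drug, PatientID}⁺ = {AdmitDate, Diagnosis, DoctorID, Dosage, Drug, Insurer, PatientID, Ward} covers every attribute.
No proper subset of any of these is a key, and no other minimal superkey exists.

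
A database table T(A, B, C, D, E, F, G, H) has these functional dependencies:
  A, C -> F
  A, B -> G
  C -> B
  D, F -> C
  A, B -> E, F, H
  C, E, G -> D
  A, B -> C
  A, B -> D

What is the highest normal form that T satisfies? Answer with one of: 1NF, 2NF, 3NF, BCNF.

3NF

Candidate keys: {A, B}, {A, C}, {A, D, F}. Prime attributes: {A, B, C, D, F}.
C -> B: {C}⁺ = {B, C}, which is not all of the attributes, so the left side is not a superkey — BCNF is violated.
But every attribute on its right side ({B}) is prime, and the same holds for every other non-superkey FD, so 3NF still holds.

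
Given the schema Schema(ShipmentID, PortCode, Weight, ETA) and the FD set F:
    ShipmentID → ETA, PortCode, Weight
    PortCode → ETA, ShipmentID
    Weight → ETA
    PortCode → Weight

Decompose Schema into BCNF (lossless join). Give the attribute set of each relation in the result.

{ETA, Weight}; {PortCode, ShipmentID, Weight}

Candidate keys of the original relation: {PortCode}, {ShipmentID}.
Within {ETA, PortCode, ShipmentID, Weight}: {Weight}⁺ ∩ {ETA, PortCode, ShipmentID, Weight} = {ETA, Weight}, not the whole set, so Weight → ETA violates BCNF; decompose into {ETA, Weight} and {PortCode, ShipmentID, Weight}.
{ETA, Weight} is in BCNF.
{PortCode, ShipmentID, Weight} is in BCNF.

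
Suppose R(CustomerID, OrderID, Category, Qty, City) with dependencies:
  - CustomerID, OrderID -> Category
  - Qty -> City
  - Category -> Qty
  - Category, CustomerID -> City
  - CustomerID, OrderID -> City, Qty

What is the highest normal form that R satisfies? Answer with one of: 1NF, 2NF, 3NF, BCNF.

2NF

Candidate key: {CustomerID, OrderID}. Prime attributes: {CustomerID, OrderID}.
For Qty -> City we have {Qty}⁺ = {City, Qty}; {Qty} is not a superkey, so BCNF fails.
Qty -> City determines the non-prime attribute {City} from a non-superkey — 3NF is violated.
No proper subset of a key has a non-prime attribute in its closure, so there is no partial dependency; 2NF holds.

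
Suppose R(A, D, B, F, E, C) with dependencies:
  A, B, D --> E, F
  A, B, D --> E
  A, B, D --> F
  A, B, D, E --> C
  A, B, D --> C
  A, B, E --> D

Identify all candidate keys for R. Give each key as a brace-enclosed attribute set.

{A, B} never appear on the right of any FD, so every key must include all of them.
{A, B, D}⁺ = {A, B, C, D, E, F}, which is every attribute, so {A, B, D} is a candidate key.
{A, B, E}⁺ = {A, B, C, D, E, F}, which is every attribute, so {A, B, E} is a candidate key.
No proper subset of any of these is a key, and no other minimal superkey exists.

{A, B, D}, {A, B, E}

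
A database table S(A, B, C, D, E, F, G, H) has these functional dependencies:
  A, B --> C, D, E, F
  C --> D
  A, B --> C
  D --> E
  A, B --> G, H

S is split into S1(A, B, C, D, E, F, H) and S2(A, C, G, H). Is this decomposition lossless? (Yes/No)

Common attributes: {A, C, H}; their closure is {A, C, D, E, H}.
S1 ⊄ {A, C, D, E, H} and S2 ⊄ {A, C, D, E, H}, so the split is lossy.

No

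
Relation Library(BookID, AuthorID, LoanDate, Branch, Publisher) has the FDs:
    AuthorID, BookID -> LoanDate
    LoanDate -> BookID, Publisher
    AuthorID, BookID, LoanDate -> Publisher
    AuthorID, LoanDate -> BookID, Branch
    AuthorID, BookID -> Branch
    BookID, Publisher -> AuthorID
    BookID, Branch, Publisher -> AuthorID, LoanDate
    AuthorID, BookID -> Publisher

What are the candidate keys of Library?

{LoanDate} is a candidate key since {LoanDate}⁺ = {AuthorID, BookID, Branch, LoanDate, Publisher} covers every attribute.
{AuthorID, BookID} is a candidate key since {AuthorID, BookID}⁺ = {AuthorID, BookID, Branch, LoanDate, Publisher} covers every attribute.
{BookID, Publisher} is a candidate key since {BookID, Publisher}⁺ = {AuthorID, BookID, Branch, LoanDate, Publisher} covers every attribute.
These are minimal and exhaustive — every other superkey contains one of them.

{AuthorID, BookID}, {BookID, Publisher}, {LoanDate}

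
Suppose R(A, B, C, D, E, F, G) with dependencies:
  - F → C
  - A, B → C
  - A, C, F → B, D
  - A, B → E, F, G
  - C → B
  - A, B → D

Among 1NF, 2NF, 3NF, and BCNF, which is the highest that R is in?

Candidate keys: {A, B}, {A, C}, {A, F}. Prime attributes: {A, B, C, F}.
F → C: {F}⁺ = {B, C, F}, which is not all of the attributes, so the left side is not a superkey — BCNF is violated.
Since {C} ⊆ prime attributes and every other non-superkey FD also has a prime right side, the schema is in 3NF.

3NF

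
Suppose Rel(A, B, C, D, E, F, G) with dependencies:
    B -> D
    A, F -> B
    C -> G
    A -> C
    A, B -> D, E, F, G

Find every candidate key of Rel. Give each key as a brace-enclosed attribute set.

{A, B}, {A, F}

{A} never appears on the right of any FD, so every key must include it.
{A, B}⁺ = {A, B, C, D, E, F, G}, which is every attribute, so {A, B} is a candidate key.
{A, F}⁺ = {A, B, C, D, E, F, G}, which is every attribute, so {A, F} is a candidate key.
No proper subset of any of these is a key, and no other minimal superkey exists.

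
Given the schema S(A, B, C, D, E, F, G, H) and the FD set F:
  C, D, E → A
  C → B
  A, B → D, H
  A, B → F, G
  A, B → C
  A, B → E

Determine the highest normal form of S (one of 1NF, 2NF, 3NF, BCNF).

Candidate keys: {A, B}, {A, C}, {C, D, E}. Prime attributes: {A, B, C, D, E}.
For C → B we have {C}⁺ = {B, C}; {C} is not a superkey, so BCNF fails.
Since {B} ⊆ prime attributes and every other non-superkey FD also has a prime right side, the schema is in 3NF.

3NF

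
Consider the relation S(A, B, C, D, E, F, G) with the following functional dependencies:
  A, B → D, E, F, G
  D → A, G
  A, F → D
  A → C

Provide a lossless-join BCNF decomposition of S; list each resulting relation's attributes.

Candidate keys of the original relation: {A, B}, {B, D}.
In {A, B, C, D, E, F, G}, {D} is not a superkey ({D}⁺ restricted to this set is {A, C, D, G}), so split on D → A, C, G into {A, C, D, G} and {B, D, E, F}.
In {A, C, D, G}, {A} is not a superkey ({A}⁺ restricted to this set is {A, C}), so split on A → C into {A, C} and {A, D, G}.
{A, C} has no BCNF violation.
{A, D, G} has no BCNF violation.
{B, D, E, F} has no BCNF violation.

{A, C}; {A, D, G}; {B, D, E, F}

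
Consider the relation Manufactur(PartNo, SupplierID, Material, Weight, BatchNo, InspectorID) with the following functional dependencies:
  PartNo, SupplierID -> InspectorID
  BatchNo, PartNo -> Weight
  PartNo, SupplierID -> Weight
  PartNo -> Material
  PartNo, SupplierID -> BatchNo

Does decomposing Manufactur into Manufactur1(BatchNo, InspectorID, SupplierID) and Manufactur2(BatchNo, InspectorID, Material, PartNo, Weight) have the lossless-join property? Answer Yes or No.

No

Manufactur1 ∩ Manufactur2 = {BatchNo, InspectorID}; its closure under F is {BatchNo, InspectorID}.
The closure covers neither Manufactur1 nor Manufactur2 entirely; the join is not lossless.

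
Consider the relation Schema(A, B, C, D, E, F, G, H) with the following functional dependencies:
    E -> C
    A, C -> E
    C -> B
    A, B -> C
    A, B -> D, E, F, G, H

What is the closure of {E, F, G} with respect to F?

Start with {E, F, G}.
E -> C applies; add {C} → now {C, E, F, G}.
C -> B applies; add {B} → now {B, C, E, F, G}.
No further FD applies.

{B, C, E, F, G}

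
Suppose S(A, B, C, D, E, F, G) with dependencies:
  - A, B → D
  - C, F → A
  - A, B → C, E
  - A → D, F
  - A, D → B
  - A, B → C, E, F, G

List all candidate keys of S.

{A}⁺ = {A, B, C, D, E, F, G} — all of the relation — so {A} is a candidate key.
{C, F}⁺ = {A, B, C, D, E, F, G} — all of the relation — so {C, F} is a candidate key.
These are minimal and exhaustive — every other superkey contains one of them.

{A}, {C, F}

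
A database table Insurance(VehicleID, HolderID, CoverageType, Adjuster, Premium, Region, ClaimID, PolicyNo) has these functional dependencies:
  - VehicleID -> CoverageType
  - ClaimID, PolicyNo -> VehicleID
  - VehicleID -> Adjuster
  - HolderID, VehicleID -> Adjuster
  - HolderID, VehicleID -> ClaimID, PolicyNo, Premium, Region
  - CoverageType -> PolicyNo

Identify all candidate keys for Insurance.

{HolderID} never appears on the right of any FD, so every key must include it.
Closure of {HolderID, VehicleID} is {Adjuster, ClaimID, CoverageType, HolderID, PolicyNo, Premium, Region, VehicleID}, the whole schema; {HolderID, VehicleID} is a candidate key.
Closure of {ClaimID, CoverageType, HolderID} is {Adjuster, ClaimID, CoverageType, HolderID, PolicyNo, Premium, Region, VehicleID}, the whole schema; {ClaimID, CoverageType, HolderID} is a candidate key.
Closure of {ClaimID, HolderID, PolicyNo} is {Adjuster, ClaimID, CoverageType, HolderID, PolicyNo, Premium, Region, VehicleID}, the whole schema; {ClaimID, HolderID, PolicyNo} is a candidate key.
Any other superkey properly contains one of these, so there are no further candidate keys.

{ClaimID, CoverageType, HolderID}, {ClaimID, HolderID, PolicyNo}, {HolderID, VehicleID}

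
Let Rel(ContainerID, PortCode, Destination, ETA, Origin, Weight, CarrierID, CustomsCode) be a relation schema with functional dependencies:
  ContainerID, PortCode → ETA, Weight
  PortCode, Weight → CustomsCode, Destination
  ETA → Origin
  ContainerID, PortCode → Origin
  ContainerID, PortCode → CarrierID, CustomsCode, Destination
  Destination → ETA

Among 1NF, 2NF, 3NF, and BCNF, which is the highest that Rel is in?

2NF

Candidate key: {ContainerID, PortCode}. Prime attributes: {ContainerID, PortCode}.
For PortCode, Weight → CustomsCode, Destination we have {PortCode, Weight}⁺ = {CustomsCode, Destination, ETA, Origin, PortCode, Weight}; {PortCode, Weight} is not a superkey, so BCNF fails.
PortCode, Weight → CustomsCode, Destination determines the non-prime attributes {CustomsCode, Destination} from a non-superkey — 3NF is violated.
Checking every proper subset of each key, none determines a non-prime attribute — 2NF is satisfied.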